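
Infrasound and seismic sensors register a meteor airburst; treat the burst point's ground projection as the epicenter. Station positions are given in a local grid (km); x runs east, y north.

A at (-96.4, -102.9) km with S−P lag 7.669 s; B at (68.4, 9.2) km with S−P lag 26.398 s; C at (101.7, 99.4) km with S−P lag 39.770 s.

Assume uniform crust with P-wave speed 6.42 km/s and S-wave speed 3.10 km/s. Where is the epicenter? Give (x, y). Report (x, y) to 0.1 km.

Distance from S−P lag: d = Δt · v_P v_S / (v_P − v_S) = Δt · (6.42·3.10)/(6.42−3.10) ≈ 5.9946·Δt.
So d_A = 45.97, d_B = 158.24, d_C = 238.40 km.
Circle about each station: (x + 96.4)² + (y + 102.9)² = 45.97²; (x − 68.4)² + (y − 9.2)² = 158.24²; (x − 101.7)² + (y − 99.4)² = 238.40².
Subtracting pairs of circle equations eliminates x²+y² and gives linear equations (the radical axes):
329.6 x + 224.2 y = -38044.83
396.2 x + 404.6 y = -54379.44
Solving the 2×2 system: x ≈ -71.9, y ≈ -64.0 km.

-71.9 km east, -64.0 km north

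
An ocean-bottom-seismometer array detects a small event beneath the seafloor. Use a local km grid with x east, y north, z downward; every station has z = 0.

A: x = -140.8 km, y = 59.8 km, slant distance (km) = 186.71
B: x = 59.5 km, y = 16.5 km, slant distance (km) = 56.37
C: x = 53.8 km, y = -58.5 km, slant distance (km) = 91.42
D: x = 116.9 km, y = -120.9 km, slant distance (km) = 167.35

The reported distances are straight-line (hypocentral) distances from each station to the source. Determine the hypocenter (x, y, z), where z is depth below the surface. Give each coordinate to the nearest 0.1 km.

Each station gives a sphere (x−x_i)² + (y−y_i)² + z² = d_i² (stations at z=0).
Subtracting the A sphere from B and C: z² cancels, leaving linear equations in x and y:
400.6 x − 86.6 y = 12094.87
389.2 x − 236.6 y = 9419.02
Solving: x ≈ 33.498, y ≈ 15.293 km (keep extra digits for the depth step; rounded: 33.5, 15.3).
Then from the A sphere: z² = 186.71² − (x + 140.8)² − (y − 59.8)² with x = 33.498, y = 15.293, so z ≈ 50.000 ≈ 50.0 km.

(33.5, 15.3, 50.0)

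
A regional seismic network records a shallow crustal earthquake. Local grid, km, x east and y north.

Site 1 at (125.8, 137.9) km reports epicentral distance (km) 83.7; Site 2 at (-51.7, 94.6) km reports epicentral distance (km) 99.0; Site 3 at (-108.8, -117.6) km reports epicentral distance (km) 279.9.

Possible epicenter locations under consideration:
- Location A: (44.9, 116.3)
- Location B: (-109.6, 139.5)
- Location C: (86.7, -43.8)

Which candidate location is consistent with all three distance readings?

For each candidate, compare |candidate − station| to the reported distance:
Location A: residuals Site 1 0.0, Site 2 0.0, Site 3 0.0 → max 0.0 km
Location B: residuals Site 1 151.7, Site 2 25.7, Site 3 22.8 → max 151.7 km
Location C: residuals Site 1 102.2, Site 2 96.7, Site 3 70.9 → max 102.2 km
Only Location A has all residuals ≈ 0.

Location A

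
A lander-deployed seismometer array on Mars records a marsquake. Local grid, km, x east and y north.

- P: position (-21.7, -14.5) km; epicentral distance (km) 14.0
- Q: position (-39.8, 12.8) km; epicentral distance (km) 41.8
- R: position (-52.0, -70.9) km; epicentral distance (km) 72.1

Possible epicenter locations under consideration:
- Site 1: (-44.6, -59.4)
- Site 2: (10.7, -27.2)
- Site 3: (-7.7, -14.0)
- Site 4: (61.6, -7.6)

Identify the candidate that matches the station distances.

For each candidate, compare |candidate − station| to the reported distance:
Site 1: residuals P 36.4, Q 30.6, R 58.4 → max 58.4 km
Site 2: residuals P 20.8, Q 22.6, R 4.3 → max 22.6 km
Site 3: residuals P 0.0, Q 0.0, R 0.0 → max 0.0 km
Site 4: residuals P 69.6, Q 61.6, R 57.9 → max 69.6 km
Only Site 3 has all residuals ≈ 0.

Site 3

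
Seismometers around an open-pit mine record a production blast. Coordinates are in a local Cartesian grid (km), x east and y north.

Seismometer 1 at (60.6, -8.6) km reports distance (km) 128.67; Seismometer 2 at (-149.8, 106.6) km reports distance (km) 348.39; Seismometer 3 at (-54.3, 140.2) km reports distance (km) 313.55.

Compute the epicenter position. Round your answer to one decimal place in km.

Circle about each station: (x − 60.6)² + (y + 8.6)² = 128.67²; (x + 149.8)² + (y − 106.6)² = 348.39²; (x + 54.3)² + (y − 140.2)² = 313.55².
Subtracting the Seismometer 1 equation from the Seismometer 2 and Seismometer 3 equations removes the quadratic terms:
-420.8 x + 230.4 y = -74762.34
-229.8 x + 297.6 y = -62899.42
Solving the 2×2 system: x ≈ 107.3, y ≈ -128.5 km.

x ≈ 107.3 km, y ≈ -128.5 km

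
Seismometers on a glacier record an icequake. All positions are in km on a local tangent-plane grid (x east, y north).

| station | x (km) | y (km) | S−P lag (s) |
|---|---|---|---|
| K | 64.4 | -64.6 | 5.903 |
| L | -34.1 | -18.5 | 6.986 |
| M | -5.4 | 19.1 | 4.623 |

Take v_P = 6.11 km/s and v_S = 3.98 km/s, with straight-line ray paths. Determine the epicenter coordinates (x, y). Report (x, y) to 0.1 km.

Distance from S−P lag: d = Δt · v_P v_S / (v_P − v_S) = Δt · (6.11·3.98)/(6.11−3.98) ≈ 11.4168·Δt.
So d_K = 67.39, d_L = 79.76, d_M = 52.78 km.
Circle about each station: (x − 64.4)² + (y + 64.6)² = 67.39²; (x + 34.1)² + (y + 18.5)² = 79.76²; (x + 5.4)² + (y − 19.1)² = 52.78².
Subtracting the K equation from the L and M equations removes the quadratic terms:
-197.0 x + 92.2 y = -8635.71
-139.6 x + 167.4 y = -6170.87
Solving the 2×2 system: x ≈ 43.6, y ≈ -0.5 km.

x ≈ 43.6 km, y ≈ -0.5 km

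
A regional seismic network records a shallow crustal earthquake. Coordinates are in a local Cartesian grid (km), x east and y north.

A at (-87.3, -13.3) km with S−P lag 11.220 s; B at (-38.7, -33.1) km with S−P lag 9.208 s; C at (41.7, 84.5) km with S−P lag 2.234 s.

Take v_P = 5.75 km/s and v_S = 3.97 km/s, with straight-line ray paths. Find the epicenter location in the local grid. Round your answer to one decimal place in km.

Distance from S−P lag: d = Δt · v_P v_S / (v_P − v_S) = Δt · (5.75·3.97)/(5.75−3.97) ≈ 12.8244·Δt.
So d_A = 143.89, d_B = 118.09, d_C = 28.65 km.
Circle about each station: (x + 87.3)² + (y + 13.3)² = 143.89²; (x + 38.7)² + (y + 33.1)² = 118.09²; (x − 41.7)² + (y − 84.5)² = 28.65².
Subtracting the A equation from the B and C equations removes the quadratic terms:
97.2 x − 39.6 y = 1554.20
258.0 x + 195.6 y = 20964.47
Solving the 2×2 system: x ≈ 38.8, y ≈ 56.0 km.

x ≈ 38.8 km, y ≈ 56.0 km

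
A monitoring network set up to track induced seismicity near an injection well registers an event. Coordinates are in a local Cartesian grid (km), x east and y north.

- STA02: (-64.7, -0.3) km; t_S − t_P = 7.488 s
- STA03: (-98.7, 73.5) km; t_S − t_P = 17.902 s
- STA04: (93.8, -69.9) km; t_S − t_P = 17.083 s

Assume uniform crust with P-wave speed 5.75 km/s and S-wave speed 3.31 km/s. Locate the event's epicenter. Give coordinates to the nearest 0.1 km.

Distance from S−P lag: d = Δt · v_P v_S / (v_P − v_S) = Δt · (5.75·3.31)/(5.75−3.31) ≈ 7.8002·Δt.
So d_STA02 = 58.41, d_STA03 = 139.64, d_STA04 = 133.25 km.
Circle about each station: (x + 64.7)² + (y + 0.3)² = 58.41²; (x + 98.7)² + (y − 73.5)² = 139.64²; (x − 93.8)² + (y + 69.9)² = 133.25².
Subtracting the STA02 equation from the STA03 and STA04 equations removes the quadratic terms:
-68.0 x + 147.6 y = -5129.84
317.0 x − 139.2 y = -4845.56
Solving the 2×2 system: x ≈ -38.3, y ≈ -52.4 km.

(-38.3, -52.4)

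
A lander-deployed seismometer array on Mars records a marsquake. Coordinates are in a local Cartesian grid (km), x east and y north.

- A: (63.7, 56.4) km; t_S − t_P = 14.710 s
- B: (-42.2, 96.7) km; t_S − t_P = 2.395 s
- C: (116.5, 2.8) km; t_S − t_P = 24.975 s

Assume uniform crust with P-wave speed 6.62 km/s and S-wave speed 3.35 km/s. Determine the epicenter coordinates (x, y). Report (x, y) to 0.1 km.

(-32.2, 83.9)

Distance from S−P lag: d = Δt · v_P v_S / (v_P − v_S) = Δt · (6.62·3.35)/(6.62−3.35) ≈ 6.7820·Δt.
So d_A = 99.76, d_B = 16.24, d_C = 169.38 km.
Circle about each station: (x − 63.7)² + (y − 56.4)² = 99.76²; (x + 42.2)² + (y − 96.7)² = 16.24²; (x − 116.5)² + (y − 2.8)² = 169.38².
Subtracting the A equation from the B and C equations removes the quadratic terms:
-211.8 x + 80.6 y = 13581.40
105.6 x − 107.2 y = -12396.09
Solving the 2×2 system: x ≈ -32.2, y ≈ 83.9 km.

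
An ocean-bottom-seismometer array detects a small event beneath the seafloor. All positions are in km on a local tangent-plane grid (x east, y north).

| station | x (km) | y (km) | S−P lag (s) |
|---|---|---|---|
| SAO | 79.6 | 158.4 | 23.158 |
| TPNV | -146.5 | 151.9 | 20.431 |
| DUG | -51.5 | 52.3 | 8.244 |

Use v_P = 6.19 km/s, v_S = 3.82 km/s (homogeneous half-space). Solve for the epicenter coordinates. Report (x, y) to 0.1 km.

Distance from S−P lag: d = Δt · v_P v_S / (v_P − v_S) = Δt · (6.19·3.82)/(6.19−3.82) ≈ 9.9771·Δt.
So d_SAO = 231.05, d_TPNV = 203.84, d_DUG = 82.25 km.
Circle about each station: (x − 79.6)² + (y − 158.4)² = 231.05²; (x + 146.5)² + (y − 151.9)² = 203.84²; (x + 51.5)² + (y − 52.3)² = 82.25².
Subtracting the SAO equation from the TPNV and DUG equations removes the quadratic terms:
-452.2 x − 13.0 y = 24942.50
-262.2 x − 212.2 y = 20579.86
Solving the 2×2 system: x ≈ -54.3, y ≈ -29.9 km.

x ≈ -54.3 km, y ≈ -29.9 km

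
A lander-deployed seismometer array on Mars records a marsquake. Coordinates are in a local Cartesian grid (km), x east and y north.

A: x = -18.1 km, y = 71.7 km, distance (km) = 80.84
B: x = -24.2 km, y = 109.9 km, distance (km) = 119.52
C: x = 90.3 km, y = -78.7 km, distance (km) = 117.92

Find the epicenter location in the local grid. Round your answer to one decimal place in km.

(-4.0, -7.9)

Circle about each station: (x + 18.1)² + (y − 71.7)² = 80.84²; (x + 24.2)² + (y − 109.9)² = 119.52²; (x − 90.3)² + (y + 78.7)² = 117.92².
Subtracting pairs of circle equations eliminates x²+y² and gives linear equations (the radical axes):
-12.2 x + 76.4 y = -554.77
216.8 x − 300.8 y = 1509.26
Solving the 2×2 system: x ≈ -4.0, y ≈ -7.9 km.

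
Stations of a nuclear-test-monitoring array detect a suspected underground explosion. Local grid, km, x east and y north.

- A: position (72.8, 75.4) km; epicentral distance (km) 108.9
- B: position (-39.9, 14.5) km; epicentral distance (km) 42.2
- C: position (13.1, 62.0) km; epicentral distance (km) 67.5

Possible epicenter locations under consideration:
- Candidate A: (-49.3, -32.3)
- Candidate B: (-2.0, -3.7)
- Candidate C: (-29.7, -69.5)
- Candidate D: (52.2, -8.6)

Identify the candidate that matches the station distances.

For each candidate, compare |candidate − station| to the reported distance:
Candidate A: residuals A 53.9, B 5.5, C 45.6 → max 53.9 km
Candidate B: residuals A 0.0, B 0.2, C 0.1 → max 0.2 km
Candidate C: residuals A 68.6, B 42.4, C 70.8 → max 70.8 km
Candidate D: residuals A 22.4, B 52.8, C 13.2 → max 52.8 km
Only Candidate B has all residuals ≈ 0.

Candidate B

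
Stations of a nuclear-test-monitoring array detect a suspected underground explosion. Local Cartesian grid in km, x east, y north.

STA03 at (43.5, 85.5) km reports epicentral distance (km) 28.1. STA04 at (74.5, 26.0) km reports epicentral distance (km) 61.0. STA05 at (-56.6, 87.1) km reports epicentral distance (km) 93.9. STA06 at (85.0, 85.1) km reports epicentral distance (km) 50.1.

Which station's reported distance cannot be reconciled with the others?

STA03

Solve using three stations at a time. Using STA04, STA05, STA06 (subtract circle equations pairwise → linear system) gives (x, y) ≈ (36.3, 73.5).
Distances from that point to each station vs reported:
  STA03: calculated 14.0 vs reported 28.1 → residual 14.1 km
  STA04: calculated 61.0 vs reported 61.0 → residual 0.0 km
  STA05: calculated 93.9 vs reported 93.9 → residual 0.0 km
  STA06: calculated 50.1 vs reported 50.1 → residual 0.0 km
STA04, STA05, STA06 are mutually consistent (residuals ≈ 0); STA03 is off by 14.1 km.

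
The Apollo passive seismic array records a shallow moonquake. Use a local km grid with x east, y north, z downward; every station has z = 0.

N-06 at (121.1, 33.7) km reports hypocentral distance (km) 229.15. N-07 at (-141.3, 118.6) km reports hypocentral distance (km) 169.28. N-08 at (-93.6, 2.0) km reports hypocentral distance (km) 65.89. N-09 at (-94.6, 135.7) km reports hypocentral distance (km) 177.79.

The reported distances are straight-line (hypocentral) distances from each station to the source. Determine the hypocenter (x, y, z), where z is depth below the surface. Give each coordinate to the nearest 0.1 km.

Each station gives a sphere (x−x_i)² + (y−y_i)² + z² = d_i² (stations at z=0).
Subtracting the N-06 sphere from N-07 and N-08: z² cancels, leaving linear equations in x and y:
-524.8 x + 169.8 y = 42084.75
-429.4 x − 63.4 y = 41132.29
Solving: x ≈ -90.903, y ≈ -33.103 km (keep extra digits for the depth step; rounded: -90.9, -33.1).
Then from the N-06 sphere: z² = 229.15² − (x − 121.1)² − (y − 33.7)² with x = -90.903, y = -33.103, so z ≈ 55.694 ≈ 55.7 km.
Check against N-09 (with the unrounded solution): distance 177.79 ≈ 177.79 km. ✓

(-90.9, -33.1, 55.7)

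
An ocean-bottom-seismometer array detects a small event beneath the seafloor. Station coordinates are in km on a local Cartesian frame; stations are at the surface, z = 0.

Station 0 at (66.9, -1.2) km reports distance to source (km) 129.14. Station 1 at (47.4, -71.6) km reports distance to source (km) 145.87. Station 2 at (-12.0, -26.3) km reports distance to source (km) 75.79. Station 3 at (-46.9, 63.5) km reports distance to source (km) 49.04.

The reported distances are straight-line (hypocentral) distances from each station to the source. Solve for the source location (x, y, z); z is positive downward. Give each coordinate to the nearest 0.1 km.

Each station gives a sphere (x−x_i)² + (y−y_i)² + z² = d_i² (stations at z=0).
Subtracting the Station 0 sphere from Station 1 and Station 2: z² cancels, leaving linear equations in x and y:
-39.0 x − 140.8 y = -1704.65
-157.8 x − 50.2 y = 7291.66
Solving: x ≈ -54.897, y ≈ 27.313 km (keep extra digits for the depth step; rounded: -54.9, 27.3).
Then from the Station 0 sphere: z² = 129.14² − (x − 66.9)² − (y + 1.2)² with x = -54.897, y = 27.313, so z ≈ 32.088 ≈ 32.1 km.

x ≈ -54.9 km, y ≈ 27.3 km, depth ≈ 32.1 km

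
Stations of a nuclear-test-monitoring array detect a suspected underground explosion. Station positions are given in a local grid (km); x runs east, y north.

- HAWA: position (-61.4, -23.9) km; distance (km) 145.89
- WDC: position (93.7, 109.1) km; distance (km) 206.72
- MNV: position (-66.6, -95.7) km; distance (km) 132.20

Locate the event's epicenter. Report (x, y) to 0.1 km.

Circle about each station: (x + 61.4)² + (y + 23.9)² = 145.89²; (x − 93.7)² + (y − 109.1)² = 206.72²; (x + 66.6)² + (y + 95.7)² = 132.20².
Subtracting the HAWA equation from the WDC and MNV equations removes the quadratic terms:
310.2 x + 266.0 y = -5107.94
-10.4 x − 143.6 y = 13059.93
Solving the 2×2 system: x ≈ 65.6, y ≈ -95.7 km.

65.6 km east, -95.7 km north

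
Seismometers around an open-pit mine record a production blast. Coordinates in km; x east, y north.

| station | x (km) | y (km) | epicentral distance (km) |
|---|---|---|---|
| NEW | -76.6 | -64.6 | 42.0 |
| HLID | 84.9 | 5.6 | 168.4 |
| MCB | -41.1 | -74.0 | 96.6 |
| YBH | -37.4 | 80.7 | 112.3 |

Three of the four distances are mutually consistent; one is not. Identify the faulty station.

MCB

Solve using three stations at a time. Using NEW, HLID, YBH (subtract circle equations pairwise → linear system) gives (x, y) ≈ (-81.1, -22.8).
Distances from that point to each station vs reported:
  NEW: calculated 42.1 vs reported 42.0 → residual 0.1 km
  HLID: calculated 168.4 vs reported 168.4 → residual 0.0 km
  MCB: calculated 65.0 vs reported 96.6 → residual 31.6 km
  YBH: calculated 112.3 vs reported 112.3 → residual 0.0 km
NEW, HLID, YBH are mutually consistent (residuals ≈ 0); MCB is off by 31.6 km.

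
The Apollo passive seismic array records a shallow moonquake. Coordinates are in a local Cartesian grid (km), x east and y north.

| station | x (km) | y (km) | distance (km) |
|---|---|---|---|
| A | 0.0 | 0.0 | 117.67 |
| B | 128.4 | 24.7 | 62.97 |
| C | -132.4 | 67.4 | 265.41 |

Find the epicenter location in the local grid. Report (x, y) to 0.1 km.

(112.0, -36.1)

Circle about each station: x² + y² = 117.67²; (x − 128.4)² + (y − 24.7)² = 62.97²; (x + 132.4)² + (y − 67.4)² = 265.41².
Subtracting pairs of circle equations eliminates x²+y² and gives linear equations (the radical axes):
256.8 x + 49.4 y = 26977.66
-264.8 x + 134.8 y = -34523.72
Solving the 2×2 system: x ≈ 112.0, y ≈ -36.1 km.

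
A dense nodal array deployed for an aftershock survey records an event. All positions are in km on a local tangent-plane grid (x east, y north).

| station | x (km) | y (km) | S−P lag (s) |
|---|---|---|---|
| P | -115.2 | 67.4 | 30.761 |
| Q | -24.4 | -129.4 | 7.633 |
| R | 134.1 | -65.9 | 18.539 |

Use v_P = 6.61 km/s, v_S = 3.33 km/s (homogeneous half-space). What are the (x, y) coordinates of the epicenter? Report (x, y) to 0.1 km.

x ≈ 13.0 km, y ≈ -94.4 km

Distance from S−P lag: d = Δt · v_P v_S / (v_P − v_S) = Δt · (6.61·3.33)/(6.61−3.33) ≈ 6.7108·Δt.
So d_P = 206.43, d_Q = 51.22, d_R = 124.41 km.
Circle about each station: (x + 115.2)² + (y − 67.4)² = 206.43²; (x + 24.4)² + (y + 129.4)² = 51.22²; (x − 134.1)² + (y + 65.9)² = 124.41².
Subtracting the P equation from the Q and R equations removes the quadratic terms:
181.6 x − 393.6 y = 39515.78
498.6 x − 266.6 y = 31647.32
Solving the 2×2 system: x ≈ 13.0, y ≈ -94.4 km.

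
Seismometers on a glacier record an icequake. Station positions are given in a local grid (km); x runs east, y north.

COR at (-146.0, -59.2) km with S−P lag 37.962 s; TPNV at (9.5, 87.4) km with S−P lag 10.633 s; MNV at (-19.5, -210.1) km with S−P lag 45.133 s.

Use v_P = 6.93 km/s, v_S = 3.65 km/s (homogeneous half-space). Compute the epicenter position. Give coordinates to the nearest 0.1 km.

83.7 km east, 122.3 km north

Distance from S−P lag: d = Δt · v_P v_S / (v_P − v_S) = Δt · (6.93·3.65)/(6.93−3.65) ≈ 7.7117·Δt.
So d_COR = 292.75, d_TPNV = 82.00, d_MNV = 348.05 km.
Circle about each station: (x + 146.0)² + (y + 59.2)² = 292.75²; (x − 9.5)² + (y − 87.4)² = 82.00²; (x + 19.5)² + (y + 210.1)² = 348.05².
Subtracting the COR equation from the TPNV and MNV equations removes the quadratic terms:
311.0 x + 293.2 y = 61886.93
253.0 x − 301.8 y = -15734.62
Solving the 2×2 system: x ≈ 83.7, y ≈ 122.3 km.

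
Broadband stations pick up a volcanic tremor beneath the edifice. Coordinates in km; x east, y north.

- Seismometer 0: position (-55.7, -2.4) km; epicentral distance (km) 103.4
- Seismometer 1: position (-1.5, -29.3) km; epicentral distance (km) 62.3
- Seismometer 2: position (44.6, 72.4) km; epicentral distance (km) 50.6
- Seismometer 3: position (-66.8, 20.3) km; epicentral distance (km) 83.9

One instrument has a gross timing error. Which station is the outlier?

Solve using three stations at a time. Using Seismometer 1, Seismometer 2, Seismometer 3 (subtract circle equations pairwise → linear system) gives (x, y) ≈ (16.5, 30.3).
Distances from that point to each station vs reported:
  Seismometer 0: calculated 79.3 vs reported 103.4 → residual 24.1 km
  Seismometer 1: calculated 62.3 vs reported 62.3 → residual 0.0 km
  Seismometer 2: calculated 50.6 vs reported 50.6 → residual 0.0 km
  Seismometer 3: calculated 83.9 vs reported 83.9 → residual 0.0 km
Seismometer 1, Seismometer 2, Seismometer 3 are mutually consistent (residuals ≈ 0); Seismometer 0 is off by 24.1 km.

Seismometer 0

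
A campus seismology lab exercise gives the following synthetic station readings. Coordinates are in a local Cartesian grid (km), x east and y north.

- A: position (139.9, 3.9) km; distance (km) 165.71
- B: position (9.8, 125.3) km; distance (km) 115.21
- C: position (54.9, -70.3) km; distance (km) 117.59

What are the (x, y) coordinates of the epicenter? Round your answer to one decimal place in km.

x ≈ -25.4 km, y ≈ 15.6 km

Circle about each station: (x − 139.9)² + (y − 3.9)² = 165.71²; (x − 9.8)² + (y − 125.3)² = 115.21²; (x − 54.9)² + (y + 70.3)² = 117.59².
Subtracting pairs of circle equations eliminates x²+y² and gives linear equations (the radical axes):
-260.2 x + 242.8 y = 10395.37
-170.0 x − 148.4 y = 2001.28
Solving the 2×2 system: x ≈ -25.4, y ≈ 15.6 km.
Check against A (with the unrounded x, y): √((x − 139.9)²+(y − 3.9)²) = 165.71 ≈ 165.71 km. ✓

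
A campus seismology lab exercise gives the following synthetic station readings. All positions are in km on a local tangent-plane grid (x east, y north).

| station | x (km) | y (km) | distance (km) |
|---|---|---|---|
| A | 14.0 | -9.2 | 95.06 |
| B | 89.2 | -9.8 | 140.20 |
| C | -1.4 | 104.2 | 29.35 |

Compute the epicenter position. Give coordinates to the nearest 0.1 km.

-18.3 km east, 80.2 km north

Circle about each station: (x − 14.0)² + (y + 9.2)² = 95.06²; (x − 89.2)² + (y + 9.8)² = 140.20²; (x + 1.4)² + (y − 104.2)² = 29.35².
Subtracting the A equation from the B and C equations removes the quadratic terms:
150.4 x − 1.2 y = -2847.60
-30.8 x + 226.8 y = 18753.94
Solving the 2×2 system: x ≈ -18.3, y ≈ 80.2 km.
Check against A (with the unrounded x, y): √((x − 14.0)²+(y + 9.2)²) = 95.06 ≈ 95.06 km. ✓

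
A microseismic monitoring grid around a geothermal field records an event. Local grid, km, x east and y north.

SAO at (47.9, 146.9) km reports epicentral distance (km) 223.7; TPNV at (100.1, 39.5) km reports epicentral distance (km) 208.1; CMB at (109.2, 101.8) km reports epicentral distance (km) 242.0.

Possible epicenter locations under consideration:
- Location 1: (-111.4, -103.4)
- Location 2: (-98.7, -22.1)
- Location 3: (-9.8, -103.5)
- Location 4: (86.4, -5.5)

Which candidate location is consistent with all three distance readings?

Location 2

For each candidate, compare |candidate − station| to the reported distance:
Location 1: residuals SAO 73.0, TPNV 47.2, CMB 59.3 → max 73.0 km
Location 2: residuals SAO 0.0, TPNV 0.0, CMB 0.0 → max 0.0 km
Location 3: residuals SAO 33.3, TPNV 27.7, CMB 4.7 → max 33.3 km
Location 4: residuals SAO 66.5, TPNV 161.1, CMB 132.3 → max 161.1 km
Only Location 2 has all residuals ≈ 0.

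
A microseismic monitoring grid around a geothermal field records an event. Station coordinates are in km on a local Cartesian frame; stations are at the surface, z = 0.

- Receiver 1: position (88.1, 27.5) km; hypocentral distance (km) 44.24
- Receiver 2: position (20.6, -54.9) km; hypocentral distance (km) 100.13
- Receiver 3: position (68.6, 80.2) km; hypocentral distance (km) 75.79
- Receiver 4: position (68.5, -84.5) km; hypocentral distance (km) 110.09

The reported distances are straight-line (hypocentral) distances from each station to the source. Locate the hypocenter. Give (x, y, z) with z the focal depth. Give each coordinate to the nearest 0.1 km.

x ≈ 76.4 km, y ≈ 17.2 km, depth ≈ 41.4 km

Each station gives a sphere (x−x_i)² + (y−y_i)² + z² = d_i² (stations at z=0).
Subtracting the Receiver 1 sphere from Receiver 2 and Receiver 3: z² cancels, leaving linear equations in x and y:
-135.0 x − 164.8 y = -13148.33
-39.0 x + 105.4 y = -1166.81
Solving: x ≈ 76.400, y ≈ 17.199 km (keep extra digits for the depth step; rounded: 76.4, 17.2).
Then from the Receiver 1 sphere: z² = 44.24² − (x − 88.1)² − (y − 27.5)² with x = 76.400, y = 17.199, so z ≈ 41.403 ≈ 41.4 km.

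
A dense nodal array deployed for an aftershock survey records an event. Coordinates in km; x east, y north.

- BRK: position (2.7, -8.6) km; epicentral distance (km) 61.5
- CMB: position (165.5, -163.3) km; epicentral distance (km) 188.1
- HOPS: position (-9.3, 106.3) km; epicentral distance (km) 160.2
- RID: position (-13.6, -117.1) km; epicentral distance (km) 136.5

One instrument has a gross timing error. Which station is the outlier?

HOPS

Solve using three stations at a time. Using BRK, CMB, RID (subtract circle equations pairwise → linear system) gives (x, y) ≈ (64.1, -4.9).
Distances from that point to each station vs reported:
  BRK: calculated 61.5 vs reported 61.5 → residual 0.0 km
  CMB: calculated 188.1 vs reported 188.1 → residual 0.0 km
  HOPS: calculated 133.2 vs reported 160.2 → residual 27.0 km
  RID: calculated 136.5 vs reported 136.5 → residual 0.0 km
BRK, CMB, RID are mutually consistent (residuals ≈ 0); HOPS is off by 27.0 km.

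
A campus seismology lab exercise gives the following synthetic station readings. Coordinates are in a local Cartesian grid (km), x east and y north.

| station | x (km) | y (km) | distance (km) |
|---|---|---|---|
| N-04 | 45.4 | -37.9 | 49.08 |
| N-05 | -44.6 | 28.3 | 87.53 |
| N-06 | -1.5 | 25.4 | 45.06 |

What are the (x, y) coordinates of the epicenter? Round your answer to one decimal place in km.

(41.2, 11.0)

Circle about each station: (x − 45.4)² + (y + 37.9)² = 49.08²; (x + 44.6)² + (y − 28.3)² = 87.53²; (x + 1.5)² + (y − 25.4)² = 45.06².
Subtracting pairs of circle equations eliminates x²+y² and gives linear equations (the radical axes):
-180.0 x + 132.4 y = -5960.17
-93.8 x + 126.6 y = -2471.72
Solving the 2×2 system: x ≈ 41.2, y ≈ 11.0 km.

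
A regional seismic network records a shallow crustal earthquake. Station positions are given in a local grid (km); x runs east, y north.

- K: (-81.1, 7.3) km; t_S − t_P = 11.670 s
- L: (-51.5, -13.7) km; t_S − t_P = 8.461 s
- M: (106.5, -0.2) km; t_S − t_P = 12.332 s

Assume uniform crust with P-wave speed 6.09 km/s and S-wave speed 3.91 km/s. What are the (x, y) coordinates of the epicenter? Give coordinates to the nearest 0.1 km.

4.0 km east, -87.6 km north

Distance from S−P lag: d = Δt · v_P v_S / (v_P − v_S) = Δt · (6.09·3.91)/(6.09−3.91) ≈ 10.9229·Δt.
So d_K = 127.47, d_L = 92.42, d_M = 134.70 km.
Circle about each station: (x + 81.1)² + (y − 7.3)² = 127.47²; (x + 51.5)² + (y + 13.7)² = 92.42²; (x − 106.5)² + (y + 0.2)² = 134.70².
Subtracting the K equation from the L and M equations removes the quadratic terms:
59.2 x − 42.0 y = 3916.58
375.2 x − 15.0 y = 2816.30
Solving the 2×2 system: x ≈ 4.0, y ≈ -87.6 km.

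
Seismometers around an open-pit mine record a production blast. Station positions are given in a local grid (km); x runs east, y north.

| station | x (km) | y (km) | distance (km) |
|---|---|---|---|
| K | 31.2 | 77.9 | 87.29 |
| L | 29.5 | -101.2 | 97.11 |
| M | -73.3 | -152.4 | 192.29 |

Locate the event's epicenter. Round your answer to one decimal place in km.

Circle about each station: (x − 31.2)² + (y − 77.9)² = 87.29²; (x − 29.5)² + (y + 101.2)² = 97.11²; (x + 73.3)² + (y + 152.4)² = 192.29².
Subtracting pairs of circle equations eliminates x²+y² and gives linear equations (the radical axes):
-3.4 x − 358.2 y = 2259.03
-209.0 x − 460.6 y = -7799.10
Solving the 2×2 system: x ≈ 52.3, y ≈ -6.8 km.

52.3 km east, -6.8 km north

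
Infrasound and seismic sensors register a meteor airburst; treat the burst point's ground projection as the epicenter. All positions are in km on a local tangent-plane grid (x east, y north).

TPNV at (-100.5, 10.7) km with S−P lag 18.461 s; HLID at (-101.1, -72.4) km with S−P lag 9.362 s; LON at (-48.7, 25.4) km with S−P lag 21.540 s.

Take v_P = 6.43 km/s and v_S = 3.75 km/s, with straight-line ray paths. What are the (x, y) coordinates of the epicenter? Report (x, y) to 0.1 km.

Distance from S−P lag: d = Δt · v_P v_S / (v_P − v_S) = Δt · (6.43·3.75)/(6.43−3.75) ≈ 8.9972·Δt.
So d_TPNV = 166.10, d_HLID = 84.23, d_LON = 193.80 km.
Circle about each station: (x + 100.5)² + (y − 10.7)² = 166.10²; (x + 101.1)² + (y + 72.4)² = 84.23²; (x + 48.7)² + (y − 25.4)² = 193.80².
Subtracting pairs of circle equations eliminates x²+y² and gives linear equations (the radical axes):
-1.2 x − 166.2 y = 25742.75
103.6 x + 29.4 y = -17167.12
Solving the 2×2 system: x ≈ -122.0, y ≈ -154.0 km.
Check against TPNV (with the unrounded x, y): √((x + 100.5)²+(y − 10.7)²) = 166.11 ≈ 166.10 km. ✓

-122.0 km east, -154.0 km north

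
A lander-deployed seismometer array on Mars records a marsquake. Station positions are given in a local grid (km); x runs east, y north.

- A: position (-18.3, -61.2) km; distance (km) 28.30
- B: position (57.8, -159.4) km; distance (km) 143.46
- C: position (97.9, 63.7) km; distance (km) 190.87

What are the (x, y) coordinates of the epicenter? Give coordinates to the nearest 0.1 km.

Circle about each station: (x + 18.3)² + (y + 61.2)² = 28.30²; (x − 57.8)² + (y + 159.4)² = 143.46²; (x − 97.9)² + (y − 63.7)² = 190.87².
Subtracting the A equation from the B and C equations removes the quadratic terms:
152.2 x − 196.4 y = 4888.99
232.4 x + 249.8 y = -26068.70
Solving the 2×2 system: x ≈ -46.6, y ≈ -61.0 km.

-46.6 km east, -61.0 km north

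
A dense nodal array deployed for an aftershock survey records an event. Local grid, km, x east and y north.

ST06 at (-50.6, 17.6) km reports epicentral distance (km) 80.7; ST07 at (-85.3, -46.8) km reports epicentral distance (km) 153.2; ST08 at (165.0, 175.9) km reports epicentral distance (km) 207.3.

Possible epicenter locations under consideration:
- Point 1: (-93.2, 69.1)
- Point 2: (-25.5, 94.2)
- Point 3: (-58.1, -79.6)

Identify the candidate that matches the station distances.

For each candidate, compare |candidate − station| to the reported distance:
Point 1: residuals ST06 13.9, ST07 37.0, ST08 72.1 → max 72.1 km
Point 2: residuals ST06 0.1, ST07 0.0, ST08 0.0 → max 0.1 km
Point 3: residuals ST06 16.8, ST07 110.6, ST08 131.9 → max 131.9 km
Only Point 2 has all residuals ≈ 0.

Point 2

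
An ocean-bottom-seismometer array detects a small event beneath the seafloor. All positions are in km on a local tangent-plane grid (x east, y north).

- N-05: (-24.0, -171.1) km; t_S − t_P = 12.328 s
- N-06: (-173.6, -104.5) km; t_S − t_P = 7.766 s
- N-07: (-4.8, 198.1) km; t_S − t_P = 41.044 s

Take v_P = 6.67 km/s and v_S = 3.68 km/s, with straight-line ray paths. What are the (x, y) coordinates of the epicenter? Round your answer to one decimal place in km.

Distance from S−P lag: d = Δt · v_P v_S / (v_P − v_S) = Δt · (6.67·3.68)/(6.67−3.68) ≈ 8.2092·Δt.
So d_N-05 = 101.20, d_N-06 = 63.75, d_N-07 = 336.94 km.
Circle about each station: (x + 24.0)² + (y + 171.1)² = 101.20²; (x + 173.6)² + (y + 104.5)² = 63.75²; (x + 4.8)² + (y − 198.1)² = 336.94².
Subtracting pairs of circle equations eliminates x²+y² and gives linear equations (the radical axes):
-299.2 x + 133.2 y = 17383.38
38.4 x + 738.4 y = -93871.68
Solving the 2×2 system: x ≈ -112.1, y ≈ -121.3 km.
Check against N-05 (with the unrounded x, y): √((x + 24.0)²+(y + 171.1)²) = 101.20 ≈ 101.20 km. ✓

-112.1 km east, -121.3 km north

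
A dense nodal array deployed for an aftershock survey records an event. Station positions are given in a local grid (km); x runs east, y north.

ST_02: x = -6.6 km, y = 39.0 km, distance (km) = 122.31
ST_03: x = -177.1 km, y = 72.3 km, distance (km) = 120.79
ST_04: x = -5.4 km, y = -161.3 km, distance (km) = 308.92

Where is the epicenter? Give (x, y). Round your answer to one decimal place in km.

Circle about each station: (x + 6.6)² + (y − 39.0)² = 122.31²; (x + 177.1)² + (y − 72.3)² = 120.79²; (x + 5.4)² + (y + 161.3)² = 308.92².
Subtracting pairs of circle equations eliminates x²+y² and gives linear equations (the radical axes):
-341.0 x + 66.6 y = 35396.65
2.4 x − 400.6 y = -55989.54
Solving the 2×2 system: x ≈ -76.6, y ≈ 139.3 km.

x ≈ -76.6 km, y ≈ 139.3 km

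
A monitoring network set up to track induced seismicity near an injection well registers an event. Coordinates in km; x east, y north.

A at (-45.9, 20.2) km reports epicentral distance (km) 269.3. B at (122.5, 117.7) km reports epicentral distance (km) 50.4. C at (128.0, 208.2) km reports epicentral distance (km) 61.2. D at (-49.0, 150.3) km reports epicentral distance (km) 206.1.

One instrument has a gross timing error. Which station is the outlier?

A

Solve using three stations at a time. Using B, C, D (subtract circle equations pairwise → linear system) gives (x, y) ≈ (157.1, 154.4).
Distances from that point to each station vs reported:
  A: calculated 243.3 vs reported 269.3 → residual 26.0 km
  B: calculated 50.4 vs reported 50.4 → residual 0.0 km
  C: calculated 61.2 vs reported 61.2 → residual 0.0 km
  D: calculated 206.1 vs reported 206.1 → residual 0.0 km
B, C, D are mutually consistent (residuals ≈ 0); A is off by 26.0 km.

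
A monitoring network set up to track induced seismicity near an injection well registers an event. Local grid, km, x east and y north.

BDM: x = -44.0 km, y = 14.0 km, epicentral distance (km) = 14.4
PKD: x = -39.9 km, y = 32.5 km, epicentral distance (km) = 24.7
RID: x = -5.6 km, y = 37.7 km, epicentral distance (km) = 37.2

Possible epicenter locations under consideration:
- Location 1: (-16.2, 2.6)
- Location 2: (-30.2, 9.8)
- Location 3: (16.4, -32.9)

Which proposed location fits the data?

For each candidate, compare |candidate − station| to the reported distance:
Location 1: residuals BDM 15.6, PKD 13.5, RID 0.5 → max 15.6 km
Location 2: residuals BDM 0.0, PKD 0.0, RID 0.0 → max 0.0 km
Location 3: residuals BDM 62.1, PKD 61.6, RID 36.7 → max 62.1 km
Only Location 2 has all residuals ≈ 0.

Location 2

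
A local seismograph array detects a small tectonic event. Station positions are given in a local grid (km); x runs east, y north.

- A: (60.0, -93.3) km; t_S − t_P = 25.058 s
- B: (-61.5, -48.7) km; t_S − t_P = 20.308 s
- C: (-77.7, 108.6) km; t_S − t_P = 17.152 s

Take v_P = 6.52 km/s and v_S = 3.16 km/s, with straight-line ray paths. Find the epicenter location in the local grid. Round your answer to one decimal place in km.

Distance from S−P lag: d = Δt · v_P v_S / (v_P − v_S) = Δt · (6.52·3.16)/(6.52−3.16) ≈ 6.1319·Δt.
So d_A = 153.65, d_B = 124.53, d_C = 105.17 km.
Circle about each station: (x − 60.0)² + (y + 93.3)² = 153.65²; (x + 61.5)² + (y + 48.7)² = 124.53²; (x + 77.7)² + (y − 108.6)² = 105.17².
Subtracting pairs of circle equations eliminates x²+y² and gives linear equations (the radical axes):
-243.0 x + 89.2 y = 1949.65
-275.4 x + 403.8 y = 18073.95
Solving the 2×2 system: x ≈ 11.2, y ≈ 52.4 km.
Check against A (with the unrounded x, y): √((x − 60.0)²+(y + 93.3)²) = 153.66 ≈ 153.65 km. ✓

x ≈ 11.2 km, y ≈ 52.4 km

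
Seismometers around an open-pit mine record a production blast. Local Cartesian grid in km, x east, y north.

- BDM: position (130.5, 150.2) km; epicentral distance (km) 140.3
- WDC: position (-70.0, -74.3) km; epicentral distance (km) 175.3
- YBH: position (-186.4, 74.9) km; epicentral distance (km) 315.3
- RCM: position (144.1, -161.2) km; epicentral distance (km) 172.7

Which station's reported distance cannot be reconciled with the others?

WDC

Solve using three stations at a time. Using BDM, YBH, RCM (subtract circle equations pairwise → linear system) gives (x, y) ≈ (122.2, 10.1).
Distances from that point to each station vs reported:
  BDM: calculated 140.3 vs reported 140.3 → residual 0.0 km
  WDC: calculated 209.9 vs reported 175.3 → residual 34.6 km
  YBH: calculated 315.3 vs reported 315.3 → residual 0.0 km
  RCM: calculated 172.7 vs reported 172.7 → residual 0.0 km
BDM, YBH, RCM are mutually consistent (residuals ≈ 0); WDC is off by 34.6 km.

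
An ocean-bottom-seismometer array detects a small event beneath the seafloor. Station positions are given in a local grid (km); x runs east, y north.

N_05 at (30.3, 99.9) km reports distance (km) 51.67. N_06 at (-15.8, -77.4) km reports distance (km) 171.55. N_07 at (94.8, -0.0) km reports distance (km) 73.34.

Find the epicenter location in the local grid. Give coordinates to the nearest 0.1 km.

Circle about each station: (x − 30.3)² + (y − 99.9)² = 51.67²; (x + 15.8)² + (y + 77.4)² = 171.55²; (x − 94.8)² + y² = 73.34².
Subtracting the N_05 equation from the N_06 and N_07 equations removes the quadratic terms:
-92.2 x − 354.6 y = -31417.31
129.0 x − 199.8 y = -4620.03
Solving the 2×2 system: x ≈ 72.3, y ≈ 69.8 km.

(72.3, 69.8)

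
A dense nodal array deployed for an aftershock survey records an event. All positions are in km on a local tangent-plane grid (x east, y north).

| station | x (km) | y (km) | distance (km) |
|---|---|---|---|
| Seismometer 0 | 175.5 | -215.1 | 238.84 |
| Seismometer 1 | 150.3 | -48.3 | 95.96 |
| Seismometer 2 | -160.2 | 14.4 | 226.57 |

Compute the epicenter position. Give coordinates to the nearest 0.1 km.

(65.7, -3.0)

Circle about each station: (x − 175.5)² + (y + 215.1)² = 238.84²; (x − 150.3)² + (y + 48.3)² = 95.96²; (x + 160.2)² + (y − 14.4)² = 226.57².
Subtracting pairs of circle equations eliminates x²+y² and gives linear equations (the radical axes):
-50.4 x + 333.6 y = -4309.06
-671.4 x + 459.0 y = -45486.28
Solving the 2×2 system: x ≈ 65.7, y ≈ -3.0 km.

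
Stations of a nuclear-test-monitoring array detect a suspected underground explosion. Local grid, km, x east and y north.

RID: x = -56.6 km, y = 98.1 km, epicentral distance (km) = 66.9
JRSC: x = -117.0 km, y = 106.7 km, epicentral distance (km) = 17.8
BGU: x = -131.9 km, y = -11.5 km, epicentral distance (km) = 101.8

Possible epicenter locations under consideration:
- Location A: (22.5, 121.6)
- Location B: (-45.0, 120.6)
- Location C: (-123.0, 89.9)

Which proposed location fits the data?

Location C

For each candidate, compare |candidate − station| to the reported distance:
Location A: residuals RID 15.6, JRSC 122.5, BGU 102.1 → max 122.5 km
Location B: residuals RID 41.6, JRSC 55.5, BGU 56.3 → max 56.3 km
Location C: residuals RID 0.0, JRSC 0.0, BGU 0.0 → max 0.0 km
Only Location C has all residuals ≈ 0.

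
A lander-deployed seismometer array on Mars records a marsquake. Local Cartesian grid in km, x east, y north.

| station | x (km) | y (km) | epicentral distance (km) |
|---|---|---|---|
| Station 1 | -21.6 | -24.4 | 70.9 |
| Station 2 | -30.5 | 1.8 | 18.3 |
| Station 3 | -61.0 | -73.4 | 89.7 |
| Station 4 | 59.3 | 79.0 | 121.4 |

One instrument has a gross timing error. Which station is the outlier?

Solve using three stations at a time. Using Station 2, Station 3, Station 4 (subtract circle equations pairwise → linear system) gives (x, y) ≈ (-43.6, 14.6).
Distances from that point to each station vs reported:
  Station 1: calculated 44.8 vs reported 70.9 → residual 26.1 km
  Station 2: calculated 18.3 vs reported 18.3 → residual 0.0 km
  Station 3: calculated 89.7 vs reported 89.7 → residual 0.0 km
  Station 4: calculated 121.4 vs reported 121.4 → residual 0.0 km
Station 2, Station 3, Station 4 are mutually consistent (residuals ≈ 0); Station 1 is off by 26.1 km.

Station 1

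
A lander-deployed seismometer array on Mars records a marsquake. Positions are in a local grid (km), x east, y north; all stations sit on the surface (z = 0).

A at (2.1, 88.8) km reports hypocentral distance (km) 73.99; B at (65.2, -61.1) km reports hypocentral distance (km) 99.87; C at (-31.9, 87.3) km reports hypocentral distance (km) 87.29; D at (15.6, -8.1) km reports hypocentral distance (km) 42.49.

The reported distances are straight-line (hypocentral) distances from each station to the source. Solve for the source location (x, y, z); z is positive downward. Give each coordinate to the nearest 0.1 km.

(19.5, 22.9, 28.8)

Each station gives a sphere (x−x_i)² + (y−y_i)² + z² = d_i² (stations at z=0).
Subtracting the A sphere from B and C: z² cancels, leaving linear equations in x and y:
126.2 x − 299.8 y = -4405.10
-68.0 x − 3.0 y = -1395.97
Solving: x ≈ 19.518, y ≈ 22.910 km (keep extra digits for the depth step; rounded: 19.5, 22.9).
Then from the A sphere: z² = 73.99² − (x − 2.1)² − (y − 88.8)² with x = 19.518, y = 22.910, so z ≈ 28.803 ≈ 28.8 km.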